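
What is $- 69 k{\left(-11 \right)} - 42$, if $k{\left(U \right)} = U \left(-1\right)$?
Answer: $-801$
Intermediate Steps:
$k{\left(U \right)} = - U$
$- 69 k{\left(-11 \right)} - 42 = - 69 \left(\left(-1\right) \left(-11\right)\right) - 42 = \left(-69\right) 11 - 42 = -759 - 42 = -801$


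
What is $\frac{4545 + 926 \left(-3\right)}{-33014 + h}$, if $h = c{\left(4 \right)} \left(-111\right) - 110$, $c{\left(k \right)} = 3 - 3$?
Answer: $- \frac{1767}{33124} \approx -0.053345$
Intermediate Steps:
$c{\left(k \right)} = 0$
$h = -110$ ($h = 0 \left(-111\right) - 110 = 0 - 110 = -110$)
$\frac{4545 + 926 \left(-3\right)}{-33014 + h} = \frac{4545 + 926 \left(-3\right)}{-33014 - 110} = \frac{4545 - 2778}{-33124} = 1767 \left(- \frac{1}{33124}\right) = - \frac{1767}{33124}$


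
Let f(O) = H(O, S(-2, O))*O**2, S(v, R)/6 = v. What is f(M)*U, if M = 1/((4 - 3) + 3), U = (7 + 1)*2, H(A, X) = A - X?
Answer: 49/4 ≈ 12.250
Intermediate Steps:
S(v, R) = 6*v
U = 16 (U = 8*2 = 16)
M = 1/4 (M = 1/(1 + 3) = 1/4 ≈ 0.25000)
f(O) = O**2*(12 + O) (f(O) = (O - 6*(-2))*O**2 = (O - 1*(-12))*O**2 = (O + 12)*O**2 = (12 + O)*O**2 = O**2*(12 + O))
f(M)*U = ((1/4)**2*(12 + 1/4))*16 = ((1/16)*(49/4))*16 = (49/64)*16 = 49/4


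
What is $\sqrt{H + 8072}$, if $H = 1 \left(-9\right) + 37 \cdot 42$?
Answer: $\sqrt{9617} \approx 98.066$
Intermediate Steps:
$H = 1545$ ($H = -9 + 1554 = 1545$)
$\sqrt{H + 8072} = \sqrt{1545 + 8072} = \sqrt{9617}$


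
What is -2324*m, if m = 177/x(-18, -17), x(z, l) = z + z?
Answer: 34279/3 ≈ 11426.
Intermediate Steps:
x(z, l) = 2*z
m = -59/12 (m = 177/((2*(-18))) = 177/(-36) = 177*(-1/36) = -59/12 ≈ -4.9167)
-2324*m = -2324*(-59/12) = 34279/3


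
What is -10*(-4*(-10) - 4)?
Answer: -360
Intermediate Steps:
-10*(-4*(-10) - 4) = -10*(40 - 4) = -10*36 = -360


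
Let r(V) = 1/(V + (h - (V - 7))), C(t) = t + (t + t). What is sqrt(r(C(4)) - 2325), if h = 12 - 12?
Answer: I*sqrt(113918)/7 ≈ 48.217*I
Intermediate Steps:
h = 0
C(t) = 3*t (C(t) = t + 2*t = 3*t)
r(V) = 1/7 (r(V) = 1/(V + (0 - (V - 7))) = 1/(V + (0 - (-7 + V))) = 1/(V + (0 + (7 - V))) = 1/(V + (7 - V)) = 1/7)
sqrt(r(C(4)) - 2325) = sqrt(1/7 - 2325) = sqrt(-16274/7) = I*sqrt(113918)/7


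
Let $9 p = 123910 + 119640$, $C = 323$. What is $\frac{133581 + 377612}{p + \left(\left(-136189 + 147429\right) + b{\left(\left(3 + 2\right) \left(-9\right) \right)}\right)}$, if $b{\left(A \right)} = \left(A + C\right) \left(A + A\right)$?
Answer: $\frac{4600737}{119530} \approx 38.49$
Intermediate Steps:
$b{\left(A \right)} = 2 A \left(323 + A\right)$ ($b{\left(A \right)} = \left(A + 323\right) \left(A + A\right) = \left(323 + A\right) 2 A = 2 A \left(323 + A\right)$)
$p = \frac{243550}{9}$ ($p = \frac{123910 + 119640}{9} = \frac{1}{9} \cdot 243550 = \frac{243550}{9} \approx 27061.0$)
$\frac{133581 + 377612}{p + \left(\left(-136189 + 147429\right) + b{\left(\left(3 + 2\right) \left(-9\right) \right)}\right)} = \frac{133581 + 377612}{\frac{243550}{9} + \left(\left(-136189 + 147429\right) + 2 \left(3 + 2\right) \left(-9\right) \left(323 + \left(3 + 2\right) \left(-9\right)\right)\right)} = \frac{511193}{\frac{243550}{9} + \left(11240 + 2 \cdot 5 \left(-9\right) \left(323 + 5 \left(-9\right)\right)\right)} = \frac{511193}{\frac{243550}{9} + \left(11240 + 2 \left(-45\right) \left(323 - 45\right)\right)} = \frac{511193}{\frac{243550}{9} + \left(11240 + 2 \left(-45\right) 278\right)} = \frac{511193}{\frac{243550}{9} + \left(11240 - 25020\right)} = \frac{511193}{\frac{243550}{9} - 13780} = \frac{511193}{\frac{119530}{9}} = 511193 \cdot \frac{9}{119530} = \frac{4600737}{119530}$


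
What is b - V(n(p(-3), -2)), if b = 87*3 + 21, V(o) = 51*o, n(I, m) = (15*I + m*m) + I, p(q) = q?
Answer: 2526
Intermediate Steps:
n(I, m) = m² + 16*I (n(I, m) = (15*I + m²) + I = (m² + 15*I) + I = m² + 16*I)
b = 282 (b = 261 + 21 = 282)
b - V(n(p(-3), -2)) = 282 - 51*((-2)² + 16*(-3)) = 282 - 51*(4 - 48) = 282 - 51*(-44) = 282 - 1*(-2244) = 282 + 2244 = 2526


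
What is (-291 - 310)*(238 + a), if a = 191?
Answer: -257829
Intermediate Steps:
(-291 - 310)*(238 + a) = (-291 - 310)*(238 + 191) = -601*429 = -257829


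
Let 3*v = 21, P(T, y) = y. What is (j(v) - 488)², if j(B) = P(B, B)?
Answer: 231361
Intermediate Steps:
v = 7 (v = (⅓)*21 = 7)
j(B) = B
(j(v) - 488)² = (7 - 488)² = (-481)² = 231361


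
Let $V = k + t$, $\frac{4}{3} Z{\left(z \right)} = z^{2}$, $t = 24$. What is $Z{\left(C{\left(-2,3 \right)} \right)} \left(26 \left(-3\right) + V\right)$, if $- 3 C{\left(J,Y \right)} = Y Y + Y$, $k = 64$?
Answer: $120$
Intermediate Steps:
$C{\left(J,Y \right)} = - \frac{Y}{3} - \frac{Y^{2}}{3}$ ($C{\left(J,Y \right)} = - \frac{Y Y + Y}{3} = - \frac{Y^{2} + Y}{3} = - \frac{Y + Y^{2}}{3} = - \frac{Y}{3} - \frac{Y^{2}}{3}$)
$Z{\left(z \right)} = \frac{3 z^{2}}{4}$
$V = 88$ ($V = 64 + 24 = 88$)
$Z{\left(C{\left(-2,3 \right)} \right)} \left(26 \left(-3\right) + V\right) = \frac{3 \left(\left(- \frac{1}{3}\right) 3 \left(1 + 3\right)\right)^{2}}{4} \left(26 \left(-3\right) + 88\right) = \frac{3 \left(\left(- \frac{1}{3}\right) 3 \cdot 4\right)^{2}}{4} \left(-78 + 88\right) = \frac{3 \left(-4\right)^{2}}{4} \cdot 10 = \frac{3}{4} \cdot 16 \cdot 10 = 12 \cdot 10 = 120$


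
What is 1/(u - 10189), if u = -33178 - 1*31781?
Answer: -1/75148 ≈ -1.3307e-5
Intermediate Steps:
u = -64959 (u = -33178 - 31781 = -64959)
1/(u - 10189) = 1/(-64959 - 10189) = 1/(-75148) = -1/75148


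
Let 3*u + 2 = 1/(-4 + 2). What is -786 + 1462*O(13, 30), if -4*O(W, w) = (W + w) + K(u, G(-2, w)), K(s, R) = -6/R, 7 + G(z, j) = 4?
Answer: -34467/2 ≈ -17234.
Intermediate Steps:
G(z, j) = -3 (G(z, j) = -7 + 4 = -3)
u = -⅚ (u = -⅔ + 1/(3*(-4 + 2)) = -⅔ + (⅓)/(-2) = -⅔ + (⅓)*(-½) = -⅔ - ⅙ = -⅚ ≈ -0.83333)
O(W, w) = -½ - W/4 - w/4 (O(W, w) = -((W + w) - 6/(-3))/4 = -((W + w) - 6*(-⅓))/4 = -((W + w) + 2)/4 = -(2 + W + w)/4 = -½ - W/4 - w/4)
-786 + 1462*O(13, 30) = -786 + 1462*(-½ - ¼*13 - ¼*30) = -786 + 1462*(-½ - 13/4 - 15/2) = -786 + 1462*(-45/4) = -786 - 32895/2 = -34467/2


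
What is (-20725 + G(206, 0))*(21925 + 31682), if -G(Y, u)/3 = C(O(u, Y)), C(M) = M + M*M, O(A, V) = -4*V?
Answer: -110172087867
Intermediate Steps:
C(M) = M + M**2
G(Y, u) = 12*Y*(1 - 4*Y) (G(Y, u) = -3*(-4*Y)*(1 - 4*Y) = -(-12)*Y*(1 - 4*Y) = 12*Y*(1 - 4*Y))
(-20725 + G(206, 0))*(21925 + 31682) = (-20725 + 12*206*(1 - 4*206))*(21925 + 31682) = (-20725 + 12*206*(1 - 824))*53607 = (-20725 + 12*206*(-823))*53607 = (-20725 - 2034456)*53607 = -2055181*53607 = -110172087867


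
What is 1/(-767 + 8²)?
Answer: -1/703 ≈ -0.0014225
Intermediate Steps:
1/(-767 + 8²) = 1/(-767 + 64) = 1/(-703) = -1/703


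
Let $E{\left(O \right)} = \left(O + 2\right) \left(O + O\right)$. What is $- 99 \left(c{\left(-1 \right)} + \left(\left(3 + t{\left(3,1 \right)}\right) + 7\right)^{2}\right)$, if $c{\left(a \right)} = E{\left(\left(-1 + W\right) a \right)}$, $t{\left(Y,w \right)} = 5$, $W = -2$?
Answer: $-25245$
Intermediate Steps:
$E{\left(O \right)} = 2 O \left(2 + O\right)$ ($E{\left(O \right)} = \left(2 + O\right) 2 O = 2 O \left(2 + O\right)$)
$c{\left(a \right)} = - 6 a \left(2 - 3 a\right)$ ($c{\left(a \right)} = 2 \left(-1 - 2\right) a \left(2 + \left(-1 - 2\right) a\right) = 2 \left(- 3 a\right) \left(2 - 3 a\right) = - 6 a \left(2 - 3 a\right)$)
$- 99 \left(c{\left(-1 \right)} + \left(\left(3 + t{\left(3,1 \right)}\right) + 7\right)^{2}\right) = - 99 \left(6 \left(-1\right) \left(-2 + 3 \left(-1\right)\right) + \left(\left(3 + 5\right) + 7\right)^{2}\right) = - 99 \left(6 \left(-1\right) \left(-2 - 3\right) + \left(8 + 7\right)^{2}\right) = - 99 \left(6 \left(-1\right) \left(-5\right) + 15^{2}\right) = - 99 \left(30 + 225\right) = \left(-99\right) 255 = -25245$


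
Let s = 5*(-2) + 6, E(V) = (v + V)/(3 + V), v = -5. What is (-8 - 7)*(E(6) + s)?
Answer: 175/3 ≈ 58.333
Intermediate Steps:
E(V) = (-5 + V)/(3 + V)
s = -4 (s = -10 + 6 = -4)
(-8 - 7)*(E(6) + s) = (-8 - 7)*((-5 + 6)/(3 + 6) - 4) = -15*(1/9 - 4) = -15*((⅑)*1 - 4) = -15*(⅑ - 4) = -15*(-35/9) = 175/3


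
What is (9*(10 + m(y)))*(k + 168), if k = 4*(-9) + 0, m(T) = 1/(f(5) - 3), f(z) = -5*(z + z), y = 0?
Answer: 628452/53 ≈ 11858.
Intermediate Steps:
f(z) = -10*z
m(T) = -1/53 (m(T) = 1/(-10*5 - 3) = 1/(-50 - 3) = 1/(-53) = -1/53)
k = -36 (k = -36 + 0 = -36)
(9*(10 + m(y)))*(k + 168) = (9*(10 - 1/53))*(-36 + 168) = (9*(529/53))*132 = (4761/53)*132 = 628452/53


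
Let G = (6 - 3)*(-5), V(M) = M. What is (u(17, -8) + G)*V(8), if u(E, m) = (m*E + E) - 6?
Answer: -1120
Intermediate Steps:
u(E, m) = -6 + E + E*m (u(E, m) = (E*m + E) - 6 = (E + E*m) - 6 = -6 + E + E*m)
G = -15 (G = 3*(-5) = -15)
(u(17, -8) + G)*V(8) = ((-6 + 17 + 17*(-8)) - 15)*8 = ((-6 + 17 - 136) - 15)*8 = (-125 - 15)*8 = -140*8 = -1120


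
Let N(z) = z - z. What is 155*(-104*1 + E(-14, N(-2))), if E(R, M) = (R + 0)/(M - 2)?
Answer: -15035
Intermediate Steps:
N(z) = 0
E(R, M) = R/(-2 + M)
155*(-104*1 + E(-14, N(-2))) = 155*(-104*1 - 14/(-2 + 0)) = 155*(-104 - 14/(-2)) = 155*(-104 - 14*(-½)) = 155*(-104 + 7) = 155*(-97) = -15035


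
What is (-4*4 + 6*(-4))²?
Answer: 1600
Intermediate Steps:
(-4*4 + 6*(-4))² = (-16 - 24)² = (-40)² = 1600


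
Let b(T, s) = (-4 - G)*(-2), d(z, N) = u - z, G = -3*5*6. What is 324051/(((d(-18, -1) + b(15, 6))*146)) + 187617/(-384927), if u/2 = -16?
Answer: -465343751/37466228 ≈ -12.420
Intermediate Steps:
u = -32 (u = 2*(-16) = -32)
G = -90 (G = -15*6 = -90)
d(z, N) = -32 - z
b(T, s) = -172 (b(T, s) = (-4 - 1*(-90))*(-2) = (-4 + 90)*(-2) = 86*(-2) = -172)
324051/(((d(-18, -1) + b(15, 6))*146)) + 187617/(-384927) = 324051/((((-32 - 1*(-18)) - 172)*146)) + 187617/(-384927) = 324051/((((-32 + 18) - 172)*146)) + 187617*(-1/384927) = 324051/(((-14 - 172)*146)) - 62539/128309 = 324051/((-186*146)) - 62539/128309 = 324051/(-27156) - 62539/128309 = 324051*(-1/27156) - 62539/128309 = -108017/9052 - 62539/128309 = -465343751/37466228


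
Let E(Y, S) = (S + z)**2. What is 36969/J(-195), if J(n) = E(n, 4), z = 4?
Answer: 36969/64 ≈ 577.64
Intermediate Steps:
E(Y, S) = (4 + S)**2 (E(Y, S) = (S + 4)**2 = (4 + S)**2)
J(n) = 64 (J(n) = (4 + 4)**2 = 8**2 = 64)
36969/J(-195) = 36969/64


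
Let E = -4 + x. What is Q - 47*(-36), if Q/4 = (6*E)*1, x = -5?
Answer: 1476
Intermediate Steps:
E = -9 (E = -4 - 5 = -9)
Q = -216 (Q = 4*((6*(-9))*1) = 4*(-54*1) = 4*(-54) = -216)
Q - 47*(-36) = -216 - 47*(-36) = -216 + 1692 = 1476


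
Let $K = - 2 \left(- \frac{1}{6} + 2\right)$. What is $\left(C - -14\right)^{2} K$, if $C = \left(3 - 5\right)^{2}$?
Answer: $-1188$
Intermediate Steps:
$C = 4$ ($C = \left(-2\right)^{2} = 4$)
$K = - \frac{11}{3}$ ($K = - 2 \left(\left(-1\right) \frac{1}{6} + 2\right) = - 2 \left(- \frac{1}{6} + 2\right) = \left(-2\right) \frac{11}{6} = - \frac{11}{3} \approx -3.6667$)
$\left(C - -14\right)^{2} K = \left(4 - -14\right)^{2} \left(- \frac{11}{3}\right) = \left(4 + 14\right)^{2} \left(- \frac{11}{3}\right) = 18^{2} \left(- \frac{11}{3}\right) = 324 \left(- \frac{11}{3}\right) = -1188$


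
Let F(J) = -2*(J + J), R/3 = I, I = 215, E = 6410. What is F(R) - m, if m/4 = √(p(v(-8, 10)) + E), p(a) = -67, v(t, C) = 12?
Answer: -2580 - 4*√6343 ≈ -2898.6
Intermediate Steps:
m = 4*√6343 (m = 4*√(-67 + 6410) = 4*√6343 ≈ 318.57)
R = 645 (R = 3*215 = 645)
F(J) = -4*J
F(R) - m = -4*645 - 4*√6343 = -2580 - 4*√6343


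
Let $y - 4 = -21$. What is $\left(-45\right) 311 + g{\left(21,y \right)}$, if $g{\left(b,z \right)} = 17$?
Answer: $-13978$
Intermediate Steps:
$y = -17$ ($y = 4 - 21 = -17$)
$\left(-45\right) 311 + g{\left(21,y \right)} = \left(-45\right) 311 + 17 = -13995 + 17 = -13978$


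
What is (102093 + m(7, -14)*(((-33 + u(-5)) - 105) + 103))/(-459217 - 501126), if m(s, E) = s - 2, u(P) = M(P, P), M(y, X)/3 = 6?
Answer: -2488/23423 ≈ -0.10622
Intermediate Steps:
M(y, X) = 18 (M(y, X) = 3*6 = 18)
u(P) = 18
m(s, E) = -2 + s
(102093 + m(7, -14)*(((-33 + u(-5)) - 105) + 103))/(-459217 - 501126) = (102093 + (-2 + 7)*(((-33 + 18) - 105) + 103))/(-459217 - 501126) = (102093 + 5*((-15 - 105) + 103))/(-960343) = (102093 + 5*(-120 + 103))*(-1/960343) = (102093 + 5*(-17))*(-1/960343) = (102093 - 85)*(-1/960343) = 102008*(-1/960343) = -2488/23423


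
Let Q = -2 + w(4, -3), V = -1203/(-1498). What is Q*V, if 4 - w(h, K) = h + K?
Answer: 1203/1498 ≈ 0.80307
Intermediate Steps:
w(h, K) = 4 - K - h (w(h, K) = 4 - (h + K) = 4 - (K + h) = 4 + (-K - h) = 4 - K - h)
V = 1203/1498 (V = -1203*(-1/1498) = 1203/1498 ≈ 0.80307)
Q = 1 (Q = -2 + (4 - 1*(-3) - 1*4) = -2 + (4 + 3 - 4) = -2 + 3 = 1)
Q*V = 1*(1203/1498) = 1203/1498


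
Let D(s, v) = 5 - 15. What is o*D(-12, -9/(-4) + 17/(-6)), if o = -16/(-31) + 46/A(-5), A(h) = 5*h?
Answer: 2052/155 ≈ 13.239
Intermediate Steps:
D(s, v) = -10
o = -1026/775 (o = -16/(-31) + 46/((5*(-5))) = -16*(-1/31) + 46/(-25) = 16/31 + 46*(-1/25) = 16/31 - 46/25 = -1026/775 ≈ -1.3239)
o*D(-12, -9/(-4) + 17/(-6)) = -1026/775*(-10) = 2052/155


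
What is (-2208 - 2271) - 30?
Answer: -4509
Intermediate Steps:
(-2208 - 2271) - 30 = -4479 - 30 = -4509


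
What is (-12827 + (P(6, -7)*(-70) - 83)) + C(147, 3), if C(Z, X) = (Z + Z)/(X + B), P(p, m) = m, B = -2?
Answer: -12126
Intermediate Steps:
C(Z, X) = 2*Z/(-2 + X) (C(Z, X) = (Z + Z)/(X - 2) = (2*Z)/(-2 + X) = 2*Z/(-2 + X))
(-12827 + (P(6, -7)*(-70) - 83)) + C(147, 3) = (-12827 + (-7*(-70) - 83)) + 2*147/(-2 + 3) = (-12827 + (490 - 83)) + 2*147/1 = (-12827 + 407) + 2*147*1 = -12420 + 294 = -12126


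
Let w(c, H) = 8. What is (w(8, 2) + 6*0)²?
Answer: 64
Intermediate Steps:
(w(8, 2) + 6*0)² = (8 + 6*0)² = (8 + 0)² = 8² = 64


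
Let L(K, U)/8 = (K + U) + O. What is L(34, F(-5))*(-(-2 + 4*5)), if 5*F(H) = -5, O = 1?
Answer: -4896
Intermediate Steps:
F(H) = -1 (F(H) = (⅕)*(-5) = -1)
L(K, U) = 8 + 8*K + 8*U (L(K, U) = 8*((K + U) + 1) = 8*(1 + K + U) = 8 + 8*K + 8*U)
L(34, F(-5))*(-(-2 + 4*5)) = (8 + 8*34 + 8*(-1))*(-(-2 + 4*5)) = (8 + 272 - 8)*(-(-2 + 20)) = 272*(-1*18) = 272*(-18) = -4896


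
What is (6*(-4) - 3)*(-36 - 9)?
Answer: 1215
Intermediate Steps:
(6*(-4) - 3)*(-36 - 9) = (-24 - 3)*(-45) = -27*(-45) = 1215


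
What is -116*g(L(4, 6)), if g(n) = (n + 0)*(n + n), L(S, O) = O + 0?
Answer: -8352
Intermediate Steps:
L(S, O) = O
g(n) = 2*n² (g(n) = n*(2*n) = 2*n²)
-116*g(L(4, 6)) = -232*6² = -232*36 = -116*72 = -8352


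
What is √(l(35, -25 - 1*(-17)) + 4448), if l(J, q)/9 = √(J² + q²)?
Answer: √(4448 + 9*√1289) ≈ 69.073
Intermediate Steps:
l(J, q) = 9*√(J² + q²)
√(l(35, -25 - 1*(-17)) + 4448) = √(9*√(35² + (-25 - 1*(-17))²) + 4448) = √(9*√(1225 + (-25 + 17)²) + 4448) = √(9*√(1225 + (-8)²) + 4448) = √(9*√(1225 + 64) + 4448) = √(9*√1289 + 4448) = √(4448 + 9*√1289)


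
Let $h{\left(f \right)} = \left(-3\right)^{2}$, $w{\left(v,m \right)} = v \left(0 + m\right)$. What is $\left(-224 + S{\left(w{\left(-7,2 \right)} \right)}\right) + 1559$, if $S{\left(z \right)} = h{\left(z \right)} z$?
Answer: $1209$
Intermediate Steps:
$w{\left(v,m \right)} = m v$ ($w{\left(v,m \right)} = v m = m v$)
$h{\left(f \right)} = 9$
$S{\left(z \right)} = 9 z$
$\left(-224 + S{\left(w{\left(-7,2 \right)} \right)}\right) + 1559 = \left(-224 + 9 \cdot 2 \left(-7\right)\right) + 1559 = \left(-224 + 9 \left(-14\right)\right) + 1559 = \left(-224 - 126\right) + 1559 = -350 + 1559 = 1209$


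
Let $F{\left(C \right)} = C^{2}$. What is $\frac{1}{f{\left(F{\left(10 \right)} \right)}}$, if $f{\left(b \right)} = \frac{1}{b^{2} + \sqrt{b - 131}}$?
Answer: $10000 + i \sqrt{31} \approx 10000.0 + 5.5678 i$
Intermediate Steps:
$f{\left(b \right)} = \frac{1}{b^{2} + \sqrt{-131 + b}}$
$\frac{1}{f{\left(F{\left(10 \right)} \right)}} = \frac{1}{\frac{1}{\left(10^{2}\right)^{2} + \sqrt{-131 + 10^{2}}}} = \frac{1}{\frac{1}{100^{2} + \sqrt{-131 + 100}}} = \frac{1}{\frac{1}{10000 + \sqrt{-31}}} = \frac{1}{\frac{1}{10000 + i \sqrt{31}}} = 10000 + i \sqrt{31}$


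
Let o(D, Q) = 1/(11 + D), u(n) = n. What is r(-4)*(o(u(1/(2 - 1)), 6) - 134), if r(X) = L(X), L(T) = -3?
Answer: 1607/4 ≈ 401.75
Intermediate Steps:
r(X) = -3
r(-4)*(o(u(1/(2 - 1)), 6) - 134) = -3*(1/(11 + 1/(2 - 1)) - 134) = -3*(1/(11 + 1/1) - 134) = -3*(1/(11 + 1) - 134) = -3*(1/12 - 134) = -3*(-1607/12) = 1607/4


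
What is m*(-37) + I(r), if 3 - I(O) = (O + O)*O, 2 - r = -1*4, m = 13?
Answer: -550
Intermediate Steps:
r = 6 (r = 2 - (-1)*4 = 2 - 1*(-4) = 2 + 4 = 6)
I(O) = 3 - 2*O**2 (I(O) = 3 - (O + O)*O = 3 - 2*O*O = 3 - 2*O**2)
m*(-37) + I(r) = 13*(-37) + (3 - 2*6**2) = -481 + (3 - 2*36) = -481 + (3 - 72) = -481 - 69 = -550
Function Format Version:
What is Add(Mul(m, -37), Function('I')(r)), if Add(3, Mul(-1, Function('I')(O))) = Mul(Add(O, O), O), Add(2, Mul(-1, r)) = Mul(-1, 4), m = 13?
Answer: -550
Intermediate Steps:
r = 6 (r = Add(2, Mul(-1, Mul(-1, 4))) = Add(2, Mul(-1, -4)) = Add(2, 4) = 6)
Function('I')(O) = Add(3, Mul(-2, Pow(O, 2))) (Function('I')(O) = Add(3, Mul(-1, Mul(Add(O, O), O))) = Add(3, Mul(-1, Mul(Mul(2, O), O))) = Add(3, Mul(-1, Mul(2, Pow(O, 2)))) = Add(3, Mul(-2, Pow(O, 2))))
Add(Mul(m, -37), Function('I')(r)) = Add(Mul(13, -37), Add(3, Mul(-2, Pow(6, 2)))) = Add(-481, Add(3, Mul(-2, 36))) = Add(-481, Add(3, -72)) = Add(-481, -69) = -550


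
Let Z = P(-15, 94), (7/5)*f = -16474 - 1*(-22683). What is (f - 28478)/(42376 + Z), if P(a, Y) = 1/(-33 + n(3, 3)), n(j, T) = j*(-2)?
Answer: -937677/1652663 ≈ -0.56737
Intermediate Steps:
n(j, T) = -2*j
f = 4435 (f = 5*(-16474 - 1*(-22683))/7 = 5*(-16474 + 22683)/7 = (5/7)*6209 = 4435)
P(a, Y) = -1/39 (P(a, Y) = 1/(-33 - 2*3) = 1/(-33 - 6) = 1/(-39) = -1/39)
Z = -1/39 ≈ -0.025641
(f - 28478)/(42376 + Z) = (4435 - 28478)/(42376 - 1/39) = -24043/1652663/39 = -24043*39/1652663 = -937677/1652663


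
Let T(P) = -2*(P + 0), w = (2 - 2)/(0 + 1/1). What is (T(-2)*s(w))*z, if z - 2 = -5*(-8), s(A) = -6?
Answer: -1008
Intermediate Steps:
w = 0 (w = 0/(0 + 1) = 0/1 = 0*1 = 0)
T(P) = -2*P
z = 42 (z = 2 - 5*(-8) = 2 + 40 = 42)
(T(-2)*s(w))*z = (-2*(-2)*(-6))*42 = (4*(-6))*42 = -24*42 = -1008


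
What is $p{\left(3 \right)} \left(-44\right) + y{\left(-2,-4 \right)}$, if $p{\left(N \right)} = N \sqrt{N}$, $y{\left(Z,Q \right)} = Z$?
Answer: $-2 - 132 \sqrt{3} \approx -230.63$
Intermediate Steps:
$p{\left(N \right)} = N^{\frac{3}{2}}$
$p{\left(3 \right)} \left(-44\right) + y{\left(-2,-4 \right)} = 3^{\frac{3}{2}} \left(-44\right) - 2 = 3 \sqrt{3} \left(-44\right) - 2 = - 132 \sqrt{3} - 2 = -2 - 132 \sqrt{3}$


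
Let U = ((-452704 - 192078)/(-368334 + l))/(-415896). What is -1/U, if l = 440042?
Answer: -14911535184/322391 ≈ -46253.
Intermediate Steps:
U = 322391/14911535184 (U = ((-452704 - 192078)/(-368334 + 440042))/(-415896) = -644782/71708*(-1/415896) = -644782*1/71708*(-1/415896) = -322391/35854*(-1/415896) = 322391/14911535184 ≈ 2.1620e-5)
-1/U = -1/322391/14911535184 = -1*14911535184/322391 = -14911535184/322391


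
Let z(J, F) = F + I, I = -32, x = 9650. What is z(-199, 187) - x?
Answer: -9495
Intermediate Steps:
z(J, F) = -32 + F (z(J, F) = F - 32 = -32 + F)
z(-199, 187) - x = (-32 + 187) - 1*9650 = 155 - 9650 = -9495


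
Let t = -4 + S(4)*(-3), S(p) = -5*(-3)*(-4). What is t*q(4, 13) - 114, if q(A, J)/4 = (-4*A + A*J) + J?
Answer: 34382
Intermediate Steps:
S(p) = -60 (S(p) = 15*(-4) = -60)
q(A, J) = -16*A + 4*J + 4*A*J (q(A, J) = 4*((-4*A + A*J) + J) = 4*(J - 4*A + A*J) = -16*A + 4*J + 4*A*J)
t = 176 (t = -4 - 60*(-3) = -4 + 180 = 176)
t*q(4, 13) - 114 = 176*(-16*4 + 4*13 + 4*4*13) - 114 = 176*(-64 + 52 + 208) - 114 = 176*196 - 114 = 34496 - 114 = 34382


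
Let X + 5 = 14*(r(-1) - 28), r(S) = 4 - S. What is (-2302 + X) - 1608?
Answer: -4237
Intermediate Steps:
X = -327 (X = -5 + 14*((4 - 1*(-1)) - 28) = -5 + 14*((4 + 1) - 28) = -5 + 14*(5 - 28) = -5 + 14*(-23) = -5 - 322 = -327)
(-2302 + X) - 1608 = (-2302 - 327) - 1608 = -2629 - 1608 = -4237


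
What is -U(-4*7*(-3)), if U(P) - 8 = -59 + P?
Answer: -33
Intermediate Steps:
U(P) = -51 + P (U(P) = 8 + (-59 + P) = -51 + P)
-U(-4*7*(-3)) = -(-51 - 4*7*(-3)) = -(-51 - 28*(-3)) = -(-51 + 84) = -1*33 = -33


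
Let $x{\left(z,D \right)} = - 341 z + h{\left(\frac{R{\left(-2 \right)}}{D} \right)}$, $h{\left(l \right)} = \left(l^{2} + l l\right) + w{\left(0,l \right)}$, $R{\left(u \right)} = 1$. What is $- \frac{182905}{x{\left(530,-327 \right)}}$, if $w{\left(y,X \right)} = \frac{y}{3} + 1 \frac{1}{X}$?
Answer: $\frac{19557848745}{19360243951} \approx 1.0102$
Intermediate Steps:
$w{\left(y,X \right)} = \frac{1}{X} + \frac{y}{3}$ ($w{\left(y,X \right)} = y \frac{1}{3} + \frac{1}{X} = \frac{y}{3} + \frac{1}{X} = \frac{1}{X} + \frac{y}{3}$)
$h{\left(l \right)} = \frac{1}{l} + 2 l^{2}$ ($h{\left(l \right)} = \left(l^{2} + l l\right) + \left(\frac{1}{l} + \frac{1}{3} \cdot 0\right) = \left(l^{2} + l^{2}\right) + \left(\frac{1}{l} + 0\right) = 2 l^{2} + \frac{1}{l} = \frac{1}{l} + 2 l^{2}$)
$x{\left(z,D \right)} = - 341 z + D \left(1 + \frac{2}{D^{3}}\right)$ ($x{\left(z,D \right)} = - 341 z + \frac{1 + 2 \left(1 \frac{1}{D}\right)^{3}}{1 \frac{1}{D}} = - 341 z + \frac{1 + 2 \left(\frac{1}{D}\right)^{3}}{\frac{1}{D}} = - 341 z + D \left(1 + \frac{2}{D^{3}}\right)$)
$- \frac{182905}{x{\left(530,-327 \right)}} = - \frac{182905}{-327 - 180730 + \frac{2}{106929}} = - \frac{182905}{- \frac{19360243951}{106929}} = \left(-182905\right) \left(- \frac{106929}{19360243951}\right) = \frac{19557848745}{19360243951}$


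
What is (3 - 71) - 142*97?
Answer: -13842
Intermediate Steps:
(3 - 71) - 142*97 = -68 - 13774 = -13842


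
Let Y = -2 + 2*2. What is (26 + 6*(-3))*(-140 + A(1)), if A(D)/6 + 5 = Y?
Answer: -1264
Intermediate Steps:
Y = 2 (Y = -2 + 4 = 2)
A(D) = -18 (A(D) = -30 + 6*2 = -30 + 12 = -18)
(26 + 6*(-3))*(-140 + A(1)) = (26 + 6*(-3))*(-140 - 18) = (26 - 18)*(-158) = 8*(-158) = -1264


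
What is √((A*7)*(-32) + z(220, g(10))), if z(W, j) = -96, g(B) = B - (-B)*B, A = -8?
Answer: 4*√106 ≈ 41.182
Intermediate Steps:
g(B) = B + B² (g(B) = B - (-1)*B² = B + B²)
√((A*7)*(-32) + z(220, g(10))) = √(-8*7*(-32) - 96) = √(-56*(-32) - 96) = √(1792 - 96) = √1696 = 4*√106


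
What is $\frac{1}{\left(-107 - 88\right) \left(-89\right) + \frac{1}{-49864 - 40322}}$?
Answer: $\frac{90186}{1565178029} \approx 5.762 \cdot 10^{-5}$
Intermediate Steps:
$\frac{1}{\left(-107 - 88\right) \left(-89\right) + \frac{1}{-49864 - 40322}} = \frac{1}{\left(-195\right) \left(-89\right) + \frac{1}{-49864 - 40322}} = \frac{1}{17355 + \frac{1}{-90186}} = \frac{1}{17355 - \frac{1}{90186}} = \frac{1}{\frac{1565178029}{90186}} = \frac{90186}{1565178029}$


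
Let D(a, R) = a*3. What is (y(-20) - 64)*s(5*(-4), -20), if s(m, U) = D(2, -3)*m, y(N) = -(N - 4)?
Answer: 4800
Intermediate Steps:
y(N) = 4 - N (y(N) = -(-4 + N) = 4 - N)
D(a, R) = 3*a
s(m, U) = 6*m (s(m, U) = (3*2)*m = 6*m)
(y(-20) - 64)*s(5*(-4), -20) = ((4 - 1*(-20)) - 64)*(6*(5*(-4))) = ((4 + 20) - 64)*(6*(-20)) = (24 - 64)*(-120) = -40*(-120) = 4800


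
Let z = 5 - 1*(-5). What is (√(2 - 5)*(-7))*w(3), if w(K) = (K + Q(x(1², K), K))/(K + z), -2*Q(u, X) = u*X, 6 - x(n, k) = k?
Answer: 21*I*√3/26 ≈ 1.399*I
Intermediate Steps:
x(n, k) = 6 - k
z = 10 (z = 5 + 5 = 10)
Q(u, X) = -X*u/2 (Q(u, X) = -u*X/2 = -X*u/2)
w(K) = (K - K*(6 - K)/2)/(10 + K) (w(K) = (K - K*(6 - K)/2)/(K + 10) = (K - K*(6 - K)/2)/(10 + K))
(√(2 - 5)*(-7))*w(3) = (√(2 - 5)*(-7))*((½)*3*(-4 + 3)/(10 + 3)) = (√(-3)*(-7))*((½)*3*(-1)/13) = ((I*√3)*(-7))*((½)*3*(1/13)*(-1)) = -7*I*√3*(-3/26) = 21*I*√3/26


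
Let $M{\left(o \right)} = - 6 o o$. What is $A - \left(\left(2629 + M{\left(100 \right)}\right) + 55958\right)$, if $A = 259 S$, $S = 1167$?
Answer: $303666$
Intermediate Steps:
$M{\left(o \right)} = - 6 o^{2}$
$A = 302253$ ($A = 259 \cdot 1167 = 302253$)
$A - \left(\left(2629 + M{\left(100 \right)}\right) + 55958\right) = 302253 - \left(\left(2629 - 6 \cdot 100^{2}\right) + 55958\right) = 302253 - \left(\left(2629 - 60000\right) + 55958\right) = 302253 - \left(-57371 + 55958\right) = 302253 - -1413 = 302253 + 1413 = 303666$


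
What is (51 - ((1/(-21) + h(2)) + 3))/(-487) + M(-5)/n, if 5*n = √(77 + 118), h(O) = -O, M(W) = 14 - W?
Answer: -1051/10227 + 19*√195/39 ≈ 6.7003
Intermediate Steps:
n = √195/5 (n = √(77 + 118)/5 = √195/5 ≈ 2.7928)
(51 - ((1/(-21) + h(2)) + 3))/(-487) + M(-5)/n = (51 - ((1/(-21) - 1*2) + 3))/(-487) + (14 - 1*(-5))/((√195/5)) = (51 - ((-1/21 - 2) + 3))*(-1/487) + (14 + 5)*(√195/39) = (51 - (-43/21 + 3))*(-1/487) + 19*(√195/39) = (51 - 1*20/21)*(-1/487) + 19*√195/39 = (51 - 20/21)*(-1/487) + 19*√195/39 = (1051/21)*(-1/487) + 19*√195/39 = -1051/10227 + 19*√195/39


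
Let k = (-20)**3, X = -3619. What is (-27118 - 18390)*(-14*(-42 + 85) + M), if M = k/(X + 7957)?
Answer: 59603556904/2169 ≈ 2.7480e+7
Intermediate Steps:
k = -8000
M = -4000/2169 (M = -8000/(-3619 + 7957) = -8000/4338 = -8000*1/4338 = -4000/2169 ≈ -1.8442)
(-27118 - 18390)*(-14*(-42 + 85) + M) = (-27118 - 18390)*(-14*(-42 + 85) - 4000/2169) = -45508*(-14*43 - 4000/2169) = -45508*(-602 - 4000/2169) = -45508*(-1309738/2169) = 59603556904/2169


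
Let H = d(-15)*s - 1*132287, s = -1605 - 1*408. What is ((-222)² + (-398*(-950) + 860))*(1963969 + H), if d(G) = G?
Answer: 797337653988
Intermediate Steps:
s = -2013 (s = -1605 - 408 = -2013)
H = -102092 (H = -15*(-2013) - 1*132287 = 30195 - 132287 = -102092)
((-222)² + (-398*(-950) + 860))*(1963969 + H) = ((-222)² + (-398*(-950) + 860))*(1963969 - 102092) = (49284 + (378100 + 860))*1861877 = (49284 + 378960)*1861877 = 428244*1861877 = 797337653988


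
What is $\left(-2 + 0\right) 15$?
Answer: $-30$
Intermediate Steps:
$\left(-2 + 0\right) 15 = \left(-2\right) 15 = -30$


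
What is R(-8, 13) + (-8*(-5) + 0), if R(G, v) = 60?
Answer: 100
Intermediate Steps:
R(-8, 13) + (-8*(-5) + 0) = 60 + (-8*(-5) + 0) = 60 + (40 + 0) = 60 + 40 = 100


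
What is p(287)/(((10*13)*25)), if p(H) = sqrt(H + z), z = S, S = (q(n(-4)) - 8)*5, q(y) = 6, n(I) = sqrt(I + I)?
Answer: sqrt(277)/3250 ≈ 0.0051210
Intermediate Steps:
n(I) = sqrt(2)*sqrt(I) (n(I) = sqrt(2*I) = sqrt(2)*sqrt(I))
S = -10 (S = (6 - 8)*5 = -2*5 = -10)
z = -10
p(H) = sqrt(-10 + H) (p(H) = sqrt(H - 10) = sqrt(-10 + H))
p(287)/(((10*13)*25)) = sqrt(-10 + 287)/(((10*13)*25)) = sqrt(277)/((130*25)) = sqrt(277)/3250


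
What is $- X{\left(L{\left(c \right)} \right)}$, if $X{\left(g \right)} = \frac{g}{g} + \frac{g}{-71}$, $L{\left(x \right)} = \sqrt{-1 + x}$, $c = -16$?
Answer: $-1 + \frac{i \sqrt{17}}{71} \approx -1.0 + 0.058072 i$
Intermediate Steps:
$X{\left(g \right)} = 1 - \frac{g}{71}$ ($X{\left(g \right)} = 1 + g \left(- \frac{1}{71}\right) = 1 - \frac{g}{71}$)
$- X{\left(L{\left(c \right)} \right)} = - (1 - \frac{\sqrt{-1 - 16}}{71}) = - (1 - \frac{\sqrt{-17}}{71}) = - (1 - \frac{i \sqrt{17}}{71}) = -1 + \frac{i \sqrt{17}}{71}$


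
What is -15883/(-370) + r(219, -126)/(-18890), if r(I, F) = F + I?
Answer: 14999773/349465 ≈ 42.922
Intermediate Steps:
-15883/(-370) + r(219, -126)/(-18890) = -15883/(-370) + (-126 + 219)/(-18890) = -15883*(-1/370) + 93*(-1/18890) = 15883/370 - 93/18890 = 14999773/349465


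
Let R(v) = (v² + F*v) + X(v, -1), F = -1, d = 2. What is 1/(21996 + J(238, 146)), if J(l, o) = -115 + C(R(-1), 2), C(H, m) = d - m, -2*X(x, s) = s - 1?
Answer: 1/21881 ≈ 4.5702e-5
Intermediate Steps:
X(x, s) = ½ - s/2 (X(x, s) = -(s - 1)/2 = -(-1 + s)/2 = ½ - s/2)
R(v) = 1 + v² - v (R(v) = (v² - v) + (½ - ½*(-1)) = (v² - v) + (½ + ½) = (v² - v) + 1 = 1 + v² - v)
C(H, m) = 2 - m
J(l, o) = -115 (J(l, o) = -115 + (2 - 1*2) = -115 + (2 - 2) = -115 + 0 = -115)
1/(21996 + J(238, 146)) = 1/(21996 - 115) = 1/21881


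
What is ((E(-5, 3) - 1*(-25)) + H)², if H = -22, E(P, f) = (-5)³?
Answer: 14884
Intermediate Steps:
E(P, f) = -125
((E(-5, 3) - 1*(-25)) + H)² = ((-125 - 1*(-25)) - 22)² = ((-125 + 25) - 22)² = (-100 - 22)² = (-122)² = 14884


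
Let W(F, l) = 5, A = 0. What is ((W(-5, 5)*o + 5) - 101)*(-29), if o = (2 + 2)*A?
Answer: 2784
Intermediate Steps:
o = 0 (o = (2 + 2)*0 = 4*0 = 0)
((W(-5, 5)*o + 5) - 101)*(-29) = ((5*0 + 5) - 101)*(-29) = ((0 + 5) - 101)*(-29) = (5 - 101)*(-29) = -96*(-29) = 2784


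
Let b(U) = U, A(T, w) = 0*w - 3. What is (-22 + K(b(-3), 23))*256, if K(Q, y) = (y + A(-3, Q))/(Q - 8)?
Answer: -67072/11 ≈ -6097.5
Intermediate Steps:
A(T, w) = -3 (A(T, w) = 0 - 3 = -3)
K(Q, y) = (-3 + y)/(-8 + Q) (K(Q, y) = (y - 3)/(Q - 8) = (-3 + y)/(-8 + Q))
(-22 + K(b(-3), 23))*256 = (-22 + (-3 + 23)/(-8 - 3))*256 = (-22 + 20/(-11))*256 = (-22 - 1/11*20)*256 = (-22 - 20/11)*256 = -262/11*256 = -67072/11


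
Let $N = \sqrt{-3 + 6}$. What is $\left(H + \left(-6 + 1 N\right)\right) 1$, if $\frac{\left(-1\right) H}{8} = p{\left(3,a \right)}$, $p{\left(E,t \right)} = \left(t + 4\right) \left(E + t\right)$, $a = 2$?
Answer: $-246 + \sqrt{3} \approx -244.27$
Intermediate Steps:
$N = \sqrt{3} \approx 1.732$
$p{\left(E,t \right)} = \left(4 + t\right) \left(E + t\right)$
$H = -240$ ($H = - 8 \left(2^{2} + 4 \cdot 3 + 4 \cdot 2 + 3 \cdot 2\right) = - 8 \left(4 + 12 + 8 + 6\right) = \left(-8\right) 30 = -240$)
$\left(H + \left(-6 + 1 N\right)\right) 1 = \left(-240 - \left(6 - \sqrt{3}\right)\right) 1 = \left(-246 + \sqrt{3}\right) 1 = -246 + \sqrt{3}$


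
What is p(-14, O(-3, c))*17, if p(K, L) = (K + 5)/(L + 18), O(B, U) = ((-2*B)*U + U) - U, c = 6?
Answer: -17/6 ≈ -2.8333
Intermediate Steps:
O(B, U) = -2*B*U (O(B, U) = (-2*B*U + U) - U = (U - 2*B*U) - U = -2*B*U)
p(K, L) = (5 + K)/(18 + L)
p(-14, O(-3, c))*17 = ((5 - 14)/(18 - 2*(-3)*6))*17 = (-9/(18 + 36))*17 = (-9/54)*17 = ((1/54)*(-9))*17 = -⅙*17 = -17/6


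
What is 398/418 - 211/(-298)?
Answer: 103401/62282 ≈ 1.6602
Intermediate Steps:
398/418 - 211/(-298) = 398*(1/418) - 211*(-1/298) = 199/209 + 211/298 = 103401/62282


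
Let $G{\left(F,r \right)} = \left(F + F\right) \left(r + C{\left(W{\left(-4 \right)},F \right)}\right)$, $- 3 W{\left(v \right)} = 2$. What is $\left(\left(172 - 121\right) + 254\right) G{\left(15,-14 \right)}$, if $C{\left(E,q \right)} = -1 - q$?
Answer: $-274500$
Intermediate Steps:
$W{\left(v \right)} = - \frac{2}{3}$ ($W{\left(v \right)} = \left(- \frac{1}{3}\right) 2 = - \frac{2}{3}$)
$G{\left(F,r \right)} = 2 F \left(-1 + r - F\right)$ ($G{\left(F,r \right)} = \left(F + F\right) \left(r - \left(1 + F\right)\right) = 2 F \left(-1 + r - F\right)$)
$\left(\left(172 - 121\right) + 254\right) G{\left(15,-14 \right)} = \left(\left(172 - 121\right) + 254\right) 2 \cdot 15 \left(-1 - 14 - 15\right) = \left(51 + 254\right) 2 \cdot 15 \left(-1 - 14 - 15\right) = 305 \cdot 2 \cdot 15 \left(-30\right) = 305 \left(-900\right) = -274500$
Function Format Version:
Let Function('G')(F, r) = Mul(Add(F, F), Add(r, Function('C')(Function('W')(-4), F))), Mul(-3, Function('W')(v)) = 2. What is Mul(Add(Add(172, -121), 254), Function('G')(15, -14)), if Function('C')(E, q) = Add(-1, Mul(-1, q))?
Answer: -274500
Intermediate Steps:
Function('W')(v) = Rational(-2, 3) (Function('W')(v) = Mul(Rational(-1, 3), 2) = Rational(-2, 3))
Function('G')(F, r) = Mul(2, F, Add(-1, r, Mul(-1, F))) (Function('G')(F, r) = Mul(Add(F, F), Add(r, Add(-1, Mul(-1, F)))) = Mul(Mul(2, F), Add(-1, r, Mul(-1, F))) = Mul(2, F, Add(-1, r, Mul(-1, F))))
Mul(Add(Add(172, -121), 254), Function('G')(15, -14)) = Mul(Add(Add(172, -121), 254), Mul(2, 15, Add(-1, -14, Mul(-1, 15)))) = Mul(Add(51, 254), Mul(2, 15, Add(-1, -14, -15))) = Mul(305, Mul(2, 15, -30)) = Mul(305, -900) = -274500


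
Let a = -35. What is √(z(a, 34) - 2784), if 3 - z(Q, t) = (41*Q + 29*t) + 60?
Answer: 2*I*√598 ≈ 48.908*I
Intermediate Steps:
z(Q, t) = -57 - 41*Q - 29*t (z(Q, t) = 3 - ((41*Q + 29*t) + 60) = 3 - ((29*t + 41*Q) + 60) = 3 - (60 + 29*t + 41*Q) = 3 + (-60 - 41*Q - 29*t) = -57 - 41*Q - 29*t)
√(z(a, 34) - 2784) = √((-57 - 41*(-35) - 29*34) - 2784) = √((-57 + 1435 - 986) - 2784) = √(392 - 2784) = √(-2392) = 2*I*√598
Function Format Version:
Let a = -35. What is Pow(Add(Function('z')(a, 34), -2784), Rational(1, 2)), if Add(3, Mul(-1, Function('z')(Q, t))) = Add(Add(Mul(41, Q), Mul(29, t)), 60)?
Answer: Mul(2, I, Pow(598, Rational(1, 2))) ≈ Mul(48.908, I)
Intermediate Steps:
Function('z')(Q, t) = Add(-57, Mul(-41, Q), Mul(-29, t)) (Function('z')(Q, t) = Add(3, Mul(-1, Add(Add(Mul(41, Q), Mul(29, t)), 60))) = Add(3, Mul(-1, Add(Add(Mul(29, t), Mul(41, Q)), 60))) = Add(3, Mul(-1, Add(60, Mul(29, t), Mul(41, Q)))) = Add(3, Add(-60, Mul(-41, Q), Mul(-29, t))) = Add(-57, Mul(-41, Q), Mul(-29, t)))
Pow(Add(Function('z')(a, 34), -2784), Rational(1, 2)) = Pow(Add(Add(-57, Mul(-41, -35), Mul(-29, 34)), -2784), Rational(1, 2)) = Pow(Add(Add(-57, 1435, -986), -2784), Rational(1, 2)) = Pow(Add(392, -2784), Rational(1, 2)) = Pow(-2392, Rational(1, 2)) = Mul(2, I, Pow(598, Rational(1, 2)))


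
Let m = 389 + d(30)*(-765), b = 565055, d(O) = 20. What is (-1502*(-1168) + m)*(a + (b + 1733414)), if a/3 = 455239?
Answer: 6373576733050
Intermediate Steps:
a = 1365717 (a = 3*455239 = 1365717)
m = -14911 (m = 389 + 20*(-765) = 389 - 15300 = -14911)
(-1502*(-1168) + m)*(a + (b + 1733414)) = (-1502*(-1168) - 14911)*(1365717 + (565055 + 1733414)) = (1754336 - 14911)*(1365717 + 2298469) = 1739425*3664186 = 6373576733050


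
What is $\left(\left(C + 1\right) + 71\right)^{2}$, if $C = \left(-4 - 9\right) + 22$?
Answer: $6561$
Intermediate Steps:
$C = 9$ ($C = -13 + 22 = 9$)
$\left(\left(C + 1\right) + 71\right)^{2} = \left(\left(9 + 1\right) + 71\right)^{2} = \left(10 + 71\right)^{2} = 81^{2} = 6561$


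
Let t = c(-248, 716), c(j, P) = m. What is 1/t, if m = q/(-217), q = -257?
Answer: 217/257 ≈ 0.84436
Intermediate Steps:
m = 257/217 (m = -257/(-217) = -257*(-1/217) = 257/217 ≈ 1.1843)
c(j, P) = 257/217
t = 257/217 ≈ 1.1843
1/t = 1/(257/217) = 217/257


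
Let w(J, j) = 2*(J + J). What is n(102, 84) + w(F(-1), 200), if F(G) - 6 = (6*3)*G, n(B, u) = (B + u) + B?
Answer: 240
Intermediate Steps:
n(B, u) = u + 2*B
F(G) = 6 + 18*G (F(G) = 6 + (6*3)*G = 6 + 18*G)
w(J, j) = 4*J (w(J, j) = 2*(2*J) = 4*J)
n(102, 84) + w(F(-1), 200) = (84 + 2*102) + 4*(6 + 18*(-1)) = (84 + 204) + 4*(6 - 18) = 288 + 4*(-12) = 288 - 48 = 240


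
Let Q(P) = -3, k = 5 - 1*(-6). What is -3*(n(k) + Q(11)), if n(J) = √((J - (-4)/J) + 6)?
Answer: 9 - 3*√2101/11 ≈ -3.5009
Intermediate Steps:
k = 11 (k = 5 + 6 = 11)
n(J) = √(6 + J + 4/J) (n(J) = √((J + 4/J) + 6) = √(6 + J + 4/J))
-3*(n(k) + Q(11)) = -3*(√(6 + 11 + 4/11) - 3) = -3*(√(191/11) - 3) = -3*(√2101/11 - 3) = -3*(-3 + √2101/11) = 9 - 3*√2101/11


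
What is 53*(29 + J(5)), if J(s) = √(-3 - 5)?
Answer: 1537 + 106*I*√2 ≈ 1537.0 + 149.91*I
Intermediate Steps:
J(s) = 2*I*√2 (J(s) = √(-8) = 2*I*√2)
53*(29 + J(5)) = 53*(29 + 2*I*√2) = 1537 + 106*I*√2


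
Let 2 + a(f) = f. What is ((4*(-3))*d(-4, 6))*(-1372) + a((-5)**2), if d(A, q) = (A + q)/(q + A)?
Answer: 16487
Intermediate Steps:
a(f) = -2 + f
d(A, q) = 1 (d(A, q) = (A + q)/(A + q) = 1)
((4*(-3))*d(-4, 6))*(-1372) + a((-5)**2) = ((4*(-3))*1)*(-1372) + (-2 + (-5)**2) = -12*1*(-1372) + (-2 + 25) = -12*(-1372) + 23 = 16464 + 23 = 16487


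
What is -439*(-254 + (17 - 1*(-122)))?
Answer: 50485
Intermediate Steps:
-439*(-254 + (17 - 1*(-122))) = -439*(-254 + (17 + 122)) = -439*(-254 + 139) = -439*(-115) = 50485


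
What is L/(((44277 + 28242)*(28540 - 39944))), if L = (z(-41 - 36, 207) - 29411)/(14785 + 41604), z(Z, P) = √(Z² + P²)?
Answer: 29411/46634079452964 - 29*√58/46634079452964 ≈ 6.2594e-10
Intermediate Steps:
z(Z, P) = √(P² + Z²)
L = -29411/56389 + 29*√58/56389 (L = (√(207² + (-41 - 36)²) - 29411)/(14785 + 41604) = (√(42849 + (-77)²) - 29411)/56389 = (√(42849 + 5929) - 29411)*(1/56389) = (√48778 - 29411)*(1/56389) = (29*√58 - 29411)*(1/56389) = (-29411 + 29*√58)*(1/56389) = -29411/56389 + 29*√58/56389 ≈ -0.51766)
L/(((44277 + 28242)*(28540 - 39944))) = (-29411/56389 + 29*√58/56389)/(((44277 + 28242)*(28540 - 39944))) = (-29411/56389 + 29*√58/56389)/((72519*(-11404))) = (-29411/56389 + 29*√58/56389)/(-827006676) = (-29411/56389 + 29*√58/56389)*(-1/827006676) = 29411/46634079452964 - 29*√58/46634079452964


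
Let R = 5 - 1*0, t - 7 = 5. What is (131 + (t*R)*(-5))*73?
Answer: -12337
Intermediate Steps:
t = 12 (t = 7 + 5 = 12)
R = 5 (R = 5 + 0 = 5)
(131 + (t*R)*(-5))*73 = (131 + (12*5)*(-5))*73 = (131 + 60*(-5))*73 = (131 - 300)*73 = -169*73 = -12337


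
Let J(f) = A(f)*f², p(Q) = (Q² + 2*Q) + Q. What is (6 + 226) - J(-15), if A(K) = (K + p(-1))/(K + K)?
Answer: 209/2 ≈ 104.50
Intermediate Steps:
p(Q) = Q² + 3*Q
A(K) = (-2 + K)/(2*K) (A(K) = (K - (3 - 1))/(K + K) = (K - 1*2)/((2*K)) = (K - 2)*(1/(2*K)) = (-2 + K)*(1/(2*K)) = (-2 + K)/(2*K))
J(f) = f*(-2 + f)/2 (J(f) = ((-2 + f)/(2*f))*f² = f*(-2 + f)/2)
(6 + 226) - J(-15) = (6 + 226) - (-15)*(-2 - 15)/2 = 232 - (-15)*(-17)/2 = 232 - 1*255/2 = 232 - 255/2 = 209/2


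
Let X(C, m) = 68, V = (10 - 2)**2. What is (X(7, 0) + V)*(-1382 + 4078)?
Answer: 355872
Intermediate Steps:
V = 64 (V = 8**2 = 64)
(X(7, 0) + V)*(-1382 + 4078) = (68 + 64)*(-1382 + 4078) = 132*2696 = 355872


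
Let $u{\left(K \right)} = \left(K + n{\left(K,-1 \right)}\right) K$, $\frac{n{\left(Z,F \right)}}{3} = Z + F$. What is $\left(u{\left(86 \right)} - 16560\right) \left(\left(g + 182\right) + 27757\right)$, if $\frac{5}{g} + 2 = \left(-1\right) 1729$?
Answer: $\frac{617394449464}{1731} \approx 3.5667 \cdot 10^{8}$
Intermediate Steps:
$g = - \frac{5}{1731}$ ($g = \frac{5}{-2 - 1729} = \frac{5}{-1731} = 5 \left(- \frac{1}{1731}\right) = - \frac{5}{1731} \approx -0.0028885$)
$n{\left(Z,F \right)} = 3 F + 3 Z$ ($n{\left(Z,F \right)} = 3 \left(Z + F\right) = 3 \left(F + Z\right) = 3 F + 3 Z$)
$u{\left(K \right)} = K \left(-3 + 4 K\right)$ ($u{\left(K \right)} = \left(K + \left(3 \left(-1\right) + 3 K\right)\right) K = \left(K + \left(-3 + 3 K\right)\right) K = \left(-3 + 4 K\right) K = K \left(-3 + 4 K\right)$)
$\left(u{\left(86 \right)} - 16560\right) \left(\left(g + 182\right) + 27757\right) = \left(86 \left(-3 + 4 \cdot 86\right) - 16560\right) \left(\left(- \frac{5}{1731} + 182\right) + 27757\right) = \left(86 \left(-3 + 344\right) - 16560\right) \left(\frac{315037}{1731} + 27757\right) = \left(86 \cdot 341 - 16560\right) \frac{48362404}{1731} = \left(29326 - 16560\right) \frac{48362404}{1731} = 12766 \cdot \frac{48362404}{1731} = \frac{617394449464}{1731}$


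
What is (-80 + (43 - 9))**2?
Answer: 2116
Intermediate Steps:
(-80 + (43 - 9))**2 = (-80 + 34)**2 = (-46)**2 = 2116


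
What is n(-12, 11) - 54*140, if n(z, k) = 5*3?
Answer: -7545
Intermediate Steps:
n(z, k) = 15
n(-12, 11) - 54*140 = 15 - 54*140 = 15 - 7560 = -7545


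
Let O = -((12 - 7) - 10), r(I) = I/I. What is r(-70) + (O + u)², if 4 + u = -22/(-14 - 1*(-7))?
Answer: 890/49 ≈ 18.163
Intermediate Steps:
r(I) = 1
O = 5 (O = -(5 - 10) = -1*(-5) = 5)
u = -6/7 (u = -4 - 22/(-14 - 1*(-7)) = -4 - 22/(-14 + 7) = -4 - 22/(-7) = -4 - 22*(-⅐) = -4 + 22/7 = -6/7 ≈ -0.85714)
r(-70) + (O + u)² = 1 + (5 - 6/7)² = 1 + (29/7)² = 1 + 841/49 = 890/49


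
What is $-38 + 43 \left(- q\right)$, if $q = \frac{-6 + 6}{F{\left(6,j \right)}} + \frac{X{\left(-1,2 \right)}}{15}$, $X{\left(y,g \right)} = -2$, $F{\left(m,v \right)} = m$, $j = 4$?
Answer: $- \frac{484}{15} \approx -32.267$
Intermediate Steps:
$q = - \frac{2}{15}$ ($q = \frac{-6 + 6}{6} - \frac{2}{15} = 0 \cdot \frac{1}{6} - \frac{2}{15} = 0 - \frac{2}{15} = - \frac{2}{15} \approx -0.13333$)
$-38 + 43 \left(- q\right) = -38 + 43 \left(\left(-1\right) \left(- \frac{2}{15}\right)\right) = -38 + 43 \cdot \frac{2}{15} = -38 + \frac{86}{15} = - \frac{484}{15}$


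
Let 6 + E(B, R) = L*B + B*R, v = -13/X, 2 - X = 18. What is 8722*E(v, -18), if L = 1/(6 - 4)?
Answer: -2821567/16 ≈ -1.7635e+5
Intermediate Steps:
X = -16 (X = 2 - 1*18 = 2 - 18 = -16)
L = ½ (L = 1/2 = ½ ≈ 0.50000)
v = 13/16 (v = -13/(-16) = -13*(-1/16) = 13/16 ≈ 0.81250)
E(B, R) = -6 + B/2 + B*R (E(B, R) = -6 + (B/2 + B*R) = -6 + B/2 + B*R)
8722*E(v, -18) = 8722*(-6 + (½)*(13/16) + (13/16)*(-18)) = 8722*(-6 + 13/32 - 117/8) = 8722*(-647/32) = -2821567/16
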